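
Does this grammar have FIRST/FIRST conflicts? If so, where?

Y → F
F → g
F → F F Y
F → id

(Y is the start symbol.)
FIRST sets of the non-terminals at (or reachable through a nullable prefix from) the front of some alternative:
  FIRST(F) = { 'g', 'id' }

Productions for F:
  F → g: FIRST = { 'g' }
  F → F F Y: FIRST = { 'g', 'id' }
  F → id: FIRST = { 'id' }
Y has only one production, so no FIRST/FIRST conflict is possible there.

Conflict for F: F → g and F → F F Y
  Overlap: { 'g' }
Conflict for F: F → F F Y and F → id
  Overlap: { 'id' }

Answer: Yes. F → g / F → F F Y on { 'g' }; F → F F Y / F → id on { 'id' }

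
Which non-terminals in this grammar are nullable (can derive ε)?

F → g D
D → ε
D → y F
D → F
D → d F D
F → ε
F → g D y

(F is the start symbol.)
{ 'D', 'F' }

A non-terminal is nullable if it can derive ε (the empty string): either it has an ε-production, or it has a production whose right-hand side consists entirely of nullable non-terminals.

ε-productions: D → ε, F → ε
So D, F are immediately nullable.
Every non-terminal is now nullable.
Nullable = { 'D', 'F' }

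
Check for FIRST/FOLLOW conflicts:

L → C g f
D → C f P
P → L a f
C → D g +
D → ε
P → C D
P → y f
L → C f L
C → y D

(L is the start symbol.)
Yes. D → C f P with FOLLOW(D) on { 'g', 'y' }

Nullable non-terminals: D.
FIRST sets used below: FIRST(C) = { 'g', 'y' }

D: nullable alternative(s) D → ε; FOLLOW(D) = { 'f', 'g', 'y' }
  D → C f P: FIRST \ {ε} = { 'g', 'y' } — overlaps FOLLOW(D) on { 'g', 'y' }: CONFLICT
  D → ε: FIRST \ {ε} = { } — this is the only nullable alternative, skip

C, L, P have no nullable alternative, so no FIRST/FOLLOW check is needed there.

So the grammar has 1 FIRST/FOLLOW conflict (marked CONFLICT above).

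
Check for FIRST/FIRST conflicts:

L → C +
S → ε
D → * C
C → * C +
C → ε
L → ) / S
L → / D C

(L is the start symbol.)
FIRST sets of the non-terminals at (or reachable through a nullable prefix from) the front of some alternative:
  FIRST(C) = { '*', ε }

Productions for L:
  L → C +: FIRST = { '*', '+' }
  L → ) / S: FIRST = { ')' }
  L → / D C: FIRST = { '/' }
Productions for C:
  C → * C +: FIRST = { '*' }
  C → ε: FIRST = { ε }
S, D have only one production, so no FIRST/FIRST conflict is possible there.

All alternatives of each non-terminal have pairwise disjoint FIRST sets.

Answer: No FIRST/FIRST conflicts.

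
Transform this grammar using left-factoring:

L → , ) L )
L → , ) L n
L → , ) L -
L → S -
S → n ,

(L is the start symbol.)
Left-factoring transforms A → αβ₁ | αβ₂ into A → αA' and A' → β₁ | β₂
(α is the longest common prefix among the alternatives). Repeat until
no nonterminal has two alternatives with a common prefix.

Round 1: L has alternatives sharing prefix ', ) L'. Introduce L': L → , ) L L'
  Add: L' → )
  Add: L' → n
  Add: L' → -

No remaining common prefixes — done.

Resulting grammar:
L → , ) L L'
L' → )
L' → n
L' → -
L → S -
S → n ,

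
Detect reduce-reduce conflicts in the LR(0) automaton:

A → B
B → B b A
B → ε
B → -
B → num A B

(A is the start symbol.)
No reduce-reduce conflicts

Augment with A' → A and build the canonical LR(0) collection (I0 = CLOSURE({[A' → . A]}), then GOTO on every symbol after a dot until no new states appear). It has 9 states:
  I0: { [A → . B], [A' → . A], [B → . -], [B → . B b A], [B → . num A B], [B → .] }  — shift, reduce
  I1: { [B → - .] }  — reduce
  I2: { [A' → A .] }  — accept
  I3: { [A → B .], [B → B . b A] }  — shift, reduce
  I4: { [A → . B], [B → . -], [B → . B b A], [B → . num A B], [B → .], [B → num . A B] }  — shift, reduce
  I5: { [B → . -], [B → . B b A], [B → . num A B], [B → .], [B → num A . B] }  — shift, reduce
  I6: { [B → B . b A], [B → num A B .] }  — shift, reduce
  I7: { [A → . B], [B → . -], [B → . B b A], [B → . num A B], [B → .], [B → B b . A] }  — shift, reduce
  I8: { [B → B b A .] }  — reduce

No state contains more than one complete item.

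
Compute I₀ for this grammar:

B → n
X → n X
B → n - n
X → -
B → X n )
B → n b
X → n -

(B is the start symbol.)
{ [B → . X n )], [B → . n - n], [B → . n b], [B → . n], [B' → . B], [X → . -], [X → . n -], [X → . n X] }

First, augment the grammar with B' → B
I₀ = CLOSURE({ [B' → . B] }):
  [B' → . B] has the dot before B: add [B → . n], [B → . n - n], [B → . X n )], [B → . n b]
  [B → . X n )] has the dot before X: add [X → . n X], [X → . -], [X → . n -]
No further items can be added.

I₀ = { [B → . X n )], [B → . n - n], [B → . n b], [B → . n], [B' → . B], [X → . -], [X → . n -], [X → . n X] }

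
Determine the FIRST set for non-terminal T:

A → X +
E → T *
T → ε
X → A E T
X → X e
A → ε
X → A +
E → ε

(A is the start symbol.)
{ ε }

To compute FIRST(T), examine every production with T on the left-hand side, reading each right-hand side left to right until a non-nullable symbol is reached.

From T → ε:
  - ε-production, so ε ∈ FIRST(T)

Collecting: FIRST(T) = { ε }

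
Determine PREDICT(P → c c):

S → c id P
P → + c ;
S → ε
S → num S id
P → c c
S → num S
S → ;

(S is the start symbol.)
PREDICT(P → c c) = (FIRST(RHS) \ {ε}) ∪ (FOLLOW(P) if ε ∈ FIRST(RHS), i.e. RHS ⇒* ε)
FIRST(c c) = { 'c' }
ε ∉ FIRST(c c), so FOLLOW(P) is not added.
PREDICT(P → c c) = { 'c' }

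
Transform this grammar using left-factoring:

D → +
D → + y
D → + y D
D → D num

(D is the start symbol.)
D → + D'
D' → ε
D' → y D''
D'' → ε
D'' → D
D → D num

Left-factoring transforms A → αβ₁ | αβ₂ into A → αA' and A' → β₁ | β₂
(α is the longest common prefix among the alternatives). Repeat until
no nonterminal has two alternatives with a common prefix.

Round 1: D has alternatives sharing prefix '+'. Introduce D': D → + D'
  Add: D' → ε
  Add: D' → y
  Add: D' → y D

Round 2: D' has alternatives sharing prefix 'y'. Introduce D'': D' → y D''
  Add: D'' → ε
  Add: D'' → D

No remaining common prefixes — done.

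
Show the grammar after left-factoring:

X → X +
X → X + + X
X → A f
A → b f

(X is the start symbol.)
Left-factoring transforms A → αβ₁ | αβ₂ into A → αA' and A' → β₁ | β₂
(α is the longest common prefix among the alternatives). Repeat until
no nonterminal has two alternatives with a common prefix.

Round 1: X has alternatives sharing prefix 'X +'. Introduce X': X → X + X'
  Add: X' → ε
  Add: X' → + X

No remaining common prefixes — done.

Resulting grammar:
X → X + X'
X' → ε
X' → + X
X → A f
A → b f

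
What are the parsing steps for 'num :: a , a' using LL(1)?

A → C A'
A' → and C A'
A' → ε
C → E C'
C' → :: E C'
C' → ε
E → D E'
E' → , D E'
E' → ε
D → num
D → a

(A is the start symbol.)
Stack is shown with the top on the left.

Stack           Input           Action
--------------------------------------
A $             num :: a , a $  output A → C A'
C A' $          num :: a , a $  output C → E C'
E C' A' $       num :: a , a $  output E → D E'
D E' C' A' $    num :: a , a $  output D → num
num E' C' A' $  num :: a , a $  match 'num'
E' C' A' $      :: a , a $      output E' → ε
C' A' $         :: a , a $      output C' → :: E C'
:: E C' A' $    :: a , a $      match '::'
E C' A' $       a , a $         output E → D E'
D E' C' A' $    a , a $         output D → a
a E' C' A' $    a , a $         match 'a'
E' C' A' $      , a $           output E' → , D E'
, D E' C' A' $  , a $           match ','
D E' C' A' $    a $             output D → a
a E' C' A' $    a $             match 'a'
E' C' A' $      $               output E' → ε
C' A' $         $               output C' → ε
A' $            $               output A' → ε
$               $               accept

The string is accepted.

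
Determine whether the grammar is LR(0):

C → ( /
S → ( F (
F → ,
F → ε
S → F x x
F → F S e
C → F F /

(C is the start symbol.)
No. Shift-reduce conflict between [F → .] and [C → . ( /]

Augment with C' → C and build the canonical LR(0) collection (I0 = CLOSURE({[C' → . C]}), then GOTO on every symbol after a dot until no new states appear). It has 16 states:
  I0: { [C → . ( /], [C → . F F /], [C' → . C], [F → . ,], [F → . F S e], [F → .] }  — shift, reduce
  I1: { [C → ( . /] }  — shift
  I2: { [F → , .] }  — reduce
  I3: { [C' → C .] }  — accept
  I4: { [C → F . F /], [F → . ,], [F → . F S e], [F → .], [F → F . S e], [S → . ( F (], [S → . F x x] }  — shift, reduce
  I5: { [F → . ,], [F → . F S e], [F → .], [S → ( . F (] }  — shift, reduce
  I6: { [C → F F . /], [F → . ,], [F → . F S e], [F → .], [F → F . S e], [S → . ( F (], [S → . F x x], [S → F . x x] }  — shift, reduce
  I7: { [F → F S . e] }  — shift
  I8: { [F → F S e .] }  — reduce
  I9: { [C → F F / .] }  — reduce
  I10: { [F → . ,], [F → . F S e], [F → .], [F → F . S e], [S → . ( F (], [S → . F x x], [S → F . x x] }  — shift, reduce
  I11: { [S → F x . x] }  — shift
  I12: { [S → F x x .] }  — reduce
  I13: { [F → . ,], [F → . F S e], [F → .], [F → F . S e], [S → ( F . (], [S → . ( F (], [S → . F x x] }  — shift, reduce
  I14: { [F → . ,], [F → . F S e], [F → .], [S → ( . F (], [S → ( F ( .] }  — shift, 2 reduces
  I15: { [C → ( / .] }  — reduce

Conflict in state I0:
  Shift-reduce conflict between [F → .] and [C → . ( /]
So the grammar is NOT LR(0).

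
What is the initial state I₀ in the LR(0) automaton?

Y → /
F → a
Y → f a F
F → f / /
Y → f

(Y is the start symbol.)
First, augment the grammar with Y' → Y
I₀ = CLOSURE({ [Y' → . Y] }):
  [Y' → . Y] has the dot before Y: add [Y → . /], [Y → . f a F], [Y → . f]
No further items can be added.

I₀ = { [Y → . /], [Y → . f a F], [Y → . f], [Y' → . Y] }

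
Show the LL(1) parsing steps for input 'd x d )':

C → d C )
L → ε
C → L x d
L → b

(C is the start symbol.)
Stack is shown with the top on the left.

Stack      Input      Action
----------------------------
C $        d x d ) $  output C → d C )
d C ) $    d x d ) $  match 'd'
C ) $      x d ) $    output C → L x d
L x d ) $  x d ) $    output L → ε
x d ) $    x d ) $    match 'x'
d ) $      d ) $      match 'd'
) $        ) $        match ')'
$          $          accept

The string is accepted.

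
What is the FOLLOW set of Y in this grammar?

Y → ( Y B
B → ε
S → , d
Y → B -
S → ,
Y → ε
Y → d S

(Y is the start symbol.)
Y is the start symbol, so $ ∈ FOLLOW(Y).
In Y → ( Y B: Y is followed by B, add FIRST(B) \ {ε} = { }
  B is nullable, so FOLLOW(Y) is also included — that is the set being defined, nothing new

Taking the union: FOLLOW(Y) = { $ }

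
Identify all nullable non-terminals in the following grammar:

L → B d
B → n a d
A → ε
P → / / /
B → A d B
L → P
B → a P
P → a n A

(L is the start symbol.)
A non-terminal is nullable if it can derive ε (the empty string): either it has an ε-production, or it has a production whose right-hand side consists entirely of nullable non-terminals.

ε-productions: A → ε
So A is immediately nullable.
No further non-terminal can be added: every production for the remaining non-terminals contains a terminal or a non-nullable non-terminal.
Nullable = { 'A' }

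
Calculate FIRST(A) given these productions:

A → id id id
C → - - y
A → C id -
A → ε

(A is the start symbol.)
{ '-', 'id', ε }

To compute FIRST(A), examine every production with A on the left-hand side, reading each right-hand side left to right until a non-nullable symbol is reached.

FIRST sets of the other non-terminals involved (by the same procedure, iterated to a fixed point):
  FIRST(C) = { '-' }

From A → id id id:
  - id is a terminal: add 'id' and stop
From A → C id -:
  - C is a non-terminal: add FIRST(C) \ {ε} = { '-' }
    C is not nullable, so stop
From A → ε:
  - ε-production, so ε ∈ FIRST(A)

Collecting: FIRST(A) = { '-', 'id', ε }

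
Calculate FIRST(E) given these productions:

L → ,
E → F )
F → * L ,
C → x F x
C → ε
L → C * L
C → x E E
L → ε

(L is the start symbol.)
FIRST sets of the other non-terminals involved (by the same procedure, iterated to a fixed point):
  FIRST(F) = { '*' }

From E → F ):
  - F is a non-terminal: add FIRST(F) \ {ε} = { '*' }
    F is not nullable, so stop

Collecting: FIRST(E) = { '*' }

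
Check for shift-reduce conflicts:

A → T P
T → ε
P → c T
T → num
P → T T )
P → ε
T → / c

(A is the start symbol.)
Yes — I0: [T → .] vs [T → . / c]; I3: [P → .] vs [P → . c T]; I6: [T → .] vs [T → . / c]; I7: [T → .] vs [T → . / c]

A shift-reduce conflict occurs when an LR(0) state has both:
  - a complete (reduce) item [A → α .] (dot at the end), and
  - a shift item [B → β . c γ] (dot before a terminal).

Augment with A' → A and build the canonical LR(0) collection (I0 = CLOSURE({[A' → . A]}), then GOTO on every symbol after a dot until no new states appear). It has 12 states:
  I0: { [A → . T P], [A' → . A], [T → . / c], [T → . num], [T → .] }  — shift, reduce
  I1: { [T → / . c] }  — shift
  I2: { [A' → A .] }  — accept
  I3: { [A → T . P], [P → . T T )], [P → . c T], [P → .], [T → . / c], [T → . num], [T → .] }  — shift, 2 reduces
  I4: { [T → num .] }  — reduce
  I5: { [A → T P .] }  — reduce
  I6: { [P → T . T )], [T → . / c], [T → . num], [T → .] }  — shift, reduce
  I7: { [P → c . T], [T → . / c], [T → . num], [T → .] }  — shift, reduce
  I8: { [P → c T .] }  — reduce
  I9: { [P → T T . )] }  — shift
  I10: { [P → T T ) .] }  — reduce
  I11: { [T → / c .] }  — reduce

I0 contains reduce item [T → .] and shift items [T → . / c], [T → . num] — shift-reduce conflict.
I3 contains reduce items [P → .], [T → .] and shift items [P → . c T], [T → . / c], [T → . num] — shift-reduce conflict.
I6 contains reduce item [T → .] and shift items [T → . / c], [T → . num] — shift-reduce conflict.
I7 contains reduce item [T → .] and shift items [T → . / c], [T → . num] — shift-reduce conflict.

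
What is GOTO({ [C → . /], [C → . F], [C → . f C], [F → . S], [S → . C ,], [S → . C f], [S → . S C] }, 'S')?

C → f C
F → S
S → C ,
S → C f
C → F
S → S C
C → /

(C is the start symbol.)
GOTO(I, 'S') = CLOSURE({ [A → αX.β] : [A → α.Xβ] ∈ I, X = 'S' })

Items with dot before 'S', with the dot advanced:
  [F → . S] → [F → S .]
  [S → . S C] → [S → S . C]
Closure of the advanced items:
  [S → S . C] has the dot before C: add [C → . f C], [C → . F], [C → . /]
  [C → . F] has the dot before F: add [F → . S]
  [F → . S] has the dot before S: add [S → . C ,], [S → . C f], [S → . S C]

GOTO = { [C → . /], [C → . F], [C → . f C], [F → . S], [F → S .], [S → . C ,], [S → . C f], [S → . S C], [S → S . C] }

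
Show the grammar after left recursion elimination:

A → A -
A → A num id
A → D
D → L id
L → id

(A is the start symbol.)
A → D A'
A' → - A'
A' → num id A'
A' → ε
D → L id
L → id

A is directly left-recursive. The standard transformation for
  A → A α₁ | ... | A α_m | β₁ | ... | β_n
is
  A  → β₁ A' | ... | β_n A'
  A' → α₁ A' | ... | α_m A' | ε

A → D becomes A → D A'
A → A - becomes A' → - A'
A → A num id becomes A' → num id A'
Add A' → ε

Productions for other non-terminals are unchanged:
  D → L id
  L → id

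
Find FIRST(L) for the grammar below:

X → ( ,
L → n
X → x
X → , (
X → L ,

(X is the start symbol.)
To compute FIRST(L), examine every production with L on the left-hand side, reading each right-hand side left to right until a non-nullable symbol is reached.

From L → n:
  - n is a terminal: add 'n' and stop

Collecting: FIRST(L) = { 'n' }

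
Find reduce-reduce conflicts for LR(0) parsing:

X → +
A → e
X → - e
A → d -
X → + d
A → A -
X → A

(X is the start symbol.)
Augment with X' → X and build the canonical LR(0) collection (I0 = CLOSURE({[X' → . X]}), then GOTO on every symbol after a dot until no new states appear). It has 11 states:
  I0: { [A → . A -], [A → . d -], [A → . e], [X → . + d], [X → . +], [X → . - e], [X → . A], [X' → . X] }  — shift
  I1: { [X → + . d], [X → + .] }  — shift, reduce
  I2: { [X → - . e] }  — shift
  I3: { [A → A . -], [X → A .] }  — shift, reduce
  I4: { [X' → X .] }  — accept
  I5: { [A → d . -] }  — shift
  I6: { [A → e .] }  — reduce
  I7: { [A → d - .] }  — reduce
  I8: { [A → A - .] }  — reduce
  I9: { [X → - e .] }  — reduce
  I10: { [X → + d .] }  — reduce

No state contains more than one complete item.

Answer: No reduce-reduce conflicts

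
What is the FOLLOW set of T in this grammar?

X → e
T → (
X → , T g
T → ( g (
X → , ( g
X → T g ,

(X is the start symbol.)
To compute FOLLOW(T), find every occurrence of T on a right-hand side N → α T β: add FIRST(β) \ {ε}, and if β is empty or nullable also add FOLLOW(N). Iterate to a fixed point.

In X → , T g: T is followed by g, add FIRST(g) \ {ε} = { 'g' }
In X → T g ,: T is followed by g ',', add FIRST(g ',') \ {ε} = { 'g' }

Taking the union: FOLLOW(T) = { 'g' }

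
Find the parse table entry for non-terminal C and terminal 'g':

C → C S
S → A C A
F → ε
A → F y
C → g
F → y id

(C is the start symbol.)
C → C S, C → g

To find M[C, 'g'], we find productions for C where 'g' is in the predict set (PREDICT(N → α) = (FIRST(α) \ {ε}) ∪ (FOLLOW(N) if α ⇒* ε)).

Relevant sets:
  FIRST(C) = { 'g' }

C → C S: PREDICT = { 'g' }
  'g' is in predict set, so this production goes in M[C, 'g']
C → g: PREDICT = { 'g' }
  'g' is in predict set, so this production goes in M[C, 'g']

M[C, 'g'] = C → C S, C → g  (a multiply-defined cell — the grammar is not LL(1))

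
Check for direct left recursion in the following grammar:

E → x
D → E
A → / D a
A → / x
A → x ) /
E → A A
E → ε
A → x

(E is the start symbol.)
Direct left recursion occurs when N → N α for some non-terminal N (the right-hand side begins with the left-hand side itself).

E → x: starts with x
D → E: starts with E
A → / D a: starts with '/'
A → / x: starts with '/'
A → x ) /: starts with x
E → A A: starts with A
E → ε: starts with ε
A → x: starts with x

No direct left recursion found.

Answer: No direct left recursion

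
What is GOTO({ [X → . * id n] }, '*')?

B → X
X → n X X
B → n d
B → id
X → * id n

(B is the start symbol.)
{ [X → * . id n] }

GOTO(I, '*') = CLOSURE({ [A → αX.β] : [A → α.Xβ] ∈ I, X = '*' })

Items with dot before '*', with the dot advanced:
  [X → . * id n] → [X → * . id n]
Closure adds nothing (no advanced item has the dot before a non-terminal).

GOTO = { [X → * . id n] }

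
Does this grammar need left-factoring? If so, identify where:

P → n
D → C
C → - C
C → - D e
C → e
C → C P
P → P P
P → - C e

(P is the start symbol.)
Yes, C has productions with common prefix '-'

Left-factoring is needed when two productions for the same non-terminal
share a common prefix on the right-hand side.

Productions for P:
  P → n
  P → P P
  P → - C e
Productions for C:
  C → - C
  C → - D e
  C → e
  C → C P

Found common prefix '-' in productions for C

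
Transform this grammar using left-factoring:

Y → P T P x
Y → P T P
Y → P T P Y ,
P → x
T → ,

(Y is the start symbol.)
Y → P T P Y'
Y' → x
Y' → ε
Y' → Y ,
P → x
T → ,

Left-factoring transforms A → αβ₁ | αβ₂ into A → αA' and A' → β₁ | β₂
(α is the longest common prefix among the alternatives). Repeat until
no nonterminal has two alternatives with a common prefix.

Round 1: Y has alternatives sharing prefix 'P T P'. Introduce Y': Y → P T P Y'
  Add: Y' → x
  Add: Y' → ε
  Add: Y' → Y ,

No remaining common prefixes — done.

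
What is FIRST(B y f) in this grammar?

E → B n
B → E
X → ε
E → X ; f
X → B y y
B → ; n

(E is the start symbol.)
{ ';' }

FIRST sets of the non-terminals involved (from the grammar, by fixed-point iteration):
  FIRST(B) = { ';' }

To compute FIRST(B y f), process the symbols left to right:
Symbol B is a non-terminal. Add FIRST(B) \ {ε} = { ';' }
B is not nullable (ε ∉ FIRST(B)), so stop here.
FIRST(B y f) = { ';' }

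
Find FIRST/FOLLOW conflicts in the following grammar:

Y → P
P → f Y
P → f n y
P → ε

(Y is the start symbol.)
Nullable non-terminals: P, Y.

P: nullable alternative(s) P → ε; FOLLOW(P) = { $ }
  P → f Y: FIRST \ {ε} = { 'f' } — disjoint from FOLLOW(P)
  P → f n y: FIRST \ {ε} = { 'f' } — disjoint from FOLLOW(P)
  P → ε: FIRST \ {ε} = { } — this is the only nullable alternative, skip
Y has a nullable alternative but only one production, so nothing to check.

No FIRST/FOLLOW conflicts found.

Answer: No FIRST/FOLLOW conflicts.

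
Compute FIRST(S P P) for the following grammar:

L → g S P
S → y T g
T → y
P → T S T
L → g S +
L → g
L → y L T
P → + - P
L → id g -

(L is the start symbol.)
FIRST sets of the non-terminals involved (from the grammar, by fixed-point iteration):
  FIRST(S) = { 'y' }

To compute FIRST(S P P), process the symbols left to right:
Symbol S is a non-terminal. Add FIRST(S) \ {ε} = { 'y' }
S is not nullable (ε ∉ FIRST(S)), so stop here.
FIRST(S P P) = { 'y' }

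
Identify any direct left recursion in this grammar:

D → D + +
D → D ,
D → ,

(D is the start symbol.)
Yes, D is left-recursive

D → D + +: LEFT RECURSIVE (starts with D)
D → D ,: LEFT RECURSIVE (starts with D)
D → ,: starts with ','

The grammar has direct left recursion on: D.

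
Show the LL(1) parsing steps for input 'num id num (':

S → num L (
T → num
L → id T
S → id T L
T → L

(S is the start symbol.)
Stack is shown with the top on the left.

Stack      Input           Action
---------------------------------
S $        num id num ( $  output S → num L (
num L ( $  num id num ( $  match 'num'
L ( $      id num ( $      output L → id T
id T ( $   id num ( $      match 'id'
T ( $      num ( $         output T → num
num ( $    num ( $         match 'num'
( $        ( $             match '('
$          $               accept

The string is accepted.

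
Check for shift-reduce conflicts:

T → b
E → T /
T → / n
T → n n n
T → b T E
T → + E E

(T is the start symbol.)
Yes — I4: [T → b .] vs [T → . + E E]

A shift-reduce conflict occurs when an LR(0) state has both:
  - a complete (reduce) item [A → α .] (dot at the end), and
  - a shift item [B → β . c γ] (dot before a terminal).

Augment with T' → T and build the canonical LR(0) collection (I0 = CLOSURE({[T' → . T]}), then GOTO on every symbol after a dot until no new states appear). It has 15 states:
  I0: { [T → . + E E], [T → . / n], [T → . b T E], [T → . b], [T → . n n n], [T' → . T] }  — shift
  I1: { [E → . T /], [T → + . E E], [T → . + E E], [T → . / n], [T → . b T E], [T → . b], [T → . n n n] }  — shift
  I2: { [T → / . n] }  — shift
  I3: { [T' → T .] }  — accept
  I4: { [T → . + E E], [T → . / n], [T → . b T E], [T → . b], [T → . n n n], [T → b . T E], [T → b .] }  — shift, reduce
  I5: { [T → n . n n] }  — shift
  I6: { [T → n n . n] }  — shift
  I7: { [T → n n n .] }  — reduce
  I8: { [E → . T /], [T → . + E E], [T → . / n], [T → . b T E], [T → . b], [T → . n n n], [T → b T . E] }  — shift
  I9: { [T → b T E .] }  — reduce
  I10: { [E → T . /] }  — shift
  I11: { [E → T / .] }  — reduce
  I12: { [T → / n .] }  — reduce
  I13: { [E → . T /], [T → + E . E], [T → . + E E], [T → . / n], [T → . b T E], [T → . b], [T → . n n n] }  — shift
  I14: { [T → + E E .] }  — reduce

I4 contains reduce item [T → b .] and shift items [T → . + E E], [T → . / n], [T → . b], [T → . b T E], [T → . n n n] — shift-reduce conflict.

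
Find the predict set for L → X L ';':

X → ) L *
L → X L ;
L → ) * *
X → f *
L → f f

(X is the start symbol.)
PREDICT(L → X L ';') = (FIRST(RHS) \ {ε}) ∪ (FOLLOW(L) if ε ∈ FIRST(RHS), i.e. RHS ⇒* ε)
FIRST(X) = { ')', 'f' }
FIRST(X L ';') = { ')', 'f' }
ε ∉ FIRST(X L ';'), so FOLLOW(L) is not added.
PREDICT(L → X L ';') = { ')', 'f' }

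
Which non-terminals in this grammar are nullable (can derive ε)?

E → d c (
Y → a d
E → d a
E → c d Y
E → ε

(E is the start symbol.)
{ 'E' }

ε-productions: E → ε
So E is immediately nullable.
No further non-terminal can be added: every production for the remaining non-terminals contains a terminal or a non-nullable non-terminal.
Nullable = { 'E' }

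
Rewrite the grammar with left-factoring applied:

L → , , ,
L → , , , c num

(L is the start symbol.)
L → , , , L'
L' → ε
L' → c num

Left-factoring transforms A → αβ₁ | αβ₂ into A → αA' and A' → β₁ | β₂
(α is the longest common prefix among the alternatives). Repeat until
no nonterminal has two alternatives with a common prefix.

Round 1: L has alternatives sharing prefix ', , ,'. Introduce L': L → , , , L'
  Add: L' → ε
  Add: L' → c num

No remaining common prefixes — done.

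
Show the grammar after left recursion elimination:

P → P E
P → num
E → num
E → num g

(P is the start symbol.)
P → num P'
P' → E P'
P' → ε
E → num
E → num g

P is directly left-recursive. The standard transformation for
  A → A α₁ | ... | A α_m | β₁ | ... | β_n
is
  A  → β₁ A' | ... | β_n A'
  A' → α₁ A' | ... | α_m A' | ε

P → num becomes P → num P'
P → P E becomes P' → E P'
Add P' → ε

Productions for other non-terminals are unchanged:
  E → num
  E → num g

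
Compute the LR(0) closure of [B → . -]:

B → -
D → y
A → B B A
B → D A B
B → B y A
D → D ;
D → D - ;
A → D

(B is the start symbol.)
To compute CLOSURE, for each item [A → α.Bβ] where B is a non-terminal, add [B → .γ] for all productions B → γ; repeat for the newly added items until nothing changes.

Start with: [B → . -]
The dot precedes the terminal '-', so nothing is added.

CLOSURE = { [B → . -] }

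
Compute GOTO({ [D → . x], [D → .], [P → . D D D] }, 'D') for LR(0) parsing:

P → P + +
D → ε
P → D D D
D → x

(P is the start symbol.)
GOTO(I, 'D') = CLOSURE({ [A → αX.β] : [A → α.Xβ] ∈ I, X = 'D' })

Items with dot before 'D', with the dot advanced:
  [P → . D D D] → [P → D . D D]
Closure of the advanced items:
  [P → D . D D] has the dot before D: add [D → .], [D → . x]

GOTO = { [D → . x], [D → .], [P → D . D D] }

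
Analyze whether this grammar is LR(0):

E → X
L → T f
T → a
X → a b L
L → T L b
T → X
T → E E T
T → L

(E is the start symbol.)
No. Reduce-reduce conflict: [T → L .] and [X → a b L .]

Augment with E' → E and build the canonical LR(0) collection (I0 = CLOSURE({[E' → . E]}), then GOTO on every symbol after a dot until no new states appear). It has 16 states:
  I0: { [E → . X], [E' → . E], [X → . a b L] }  — shift
  I1: { [E' → E .] }  — accept
  I2: { [E → X .] }  — reduce
  I3: { [X → a . b L] }  — shift
  I4: { [E → . X], [L → . T L b], [L → . T f], [T → . E E T], [T → . L], [T → . X], [T → . a], [X → . a b L], [X → a b . L] }  — shift
  I5: { [E → . X], [T → E . E T], [X → . a b L] }  — shift
  I6: { [T → L .], [X → a b L .] }  — 2 reduces
  I7: { [E → . X], [L → . T L b], [L → . T f], [L → T . L b], [L → T . f], [T → . E E T], [T → . L], [T → . X], [T → . a], [X → . a b L] }  — shift
  I8: { [E → X .], [T → X .] }  — 2 reduces
  I9: { [T → a .], [X → a . b L] }  — shift, reduce
  I10: { [L → T L . b], [T → L .] }  — shift, reduce
  I11: { [L → T f .] }  — reduce
  I12: { [L → T L b .] }  — reduce
  I13: { [E → . X], [L → . T L b], [L → . T f], [T → . E E T], [T → . L], [T → . X], [T → . a], [T → E E . T], [X → . a b L] }  — shift
  I14: { [T → L .] }  — reduce
  I15: { [E → . X], [L → . T L b], [L → . T f], [L → T . L b], [L → T . f], [T → . E E T], [T → . L], [T → . X], [T → . a], [T → E E T .], [X → . a b L] }  — shift, reduce

Conflict in state I6:
  Reduce-reduce conflict: [T → L .] and [X → a b L .]
So the grammar is NOT LR(0).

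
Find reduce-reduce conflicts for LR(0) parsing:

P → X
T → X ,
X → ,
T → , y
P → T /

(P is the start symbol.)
No reduce-reduce conflicts

A reduce-reduce conflict occurs when an LR(0) state has two complete items [A → α .] and [B → β .] — both call for a reduction, and with no lookahead the parser cannot choose between them.

Augment with P' → P and build the canonical LR(0) collection (I0 = CLOSURE({[P' → . P]}), then GOTO on every symbol after a dot until no new states appear). It has 8 states:
  I0: { [P → . T /], [P → . X], [P' → . P], [T → . , y], [T → . X ,], [X → . ,] }  — shift
  I1: { [T → , . y], [X → , .] }  — shift, reduce
  I2: { [P' → P .] }  — accept
  I3: { [P → T . /] }  — shift
  I4: { [P → X .], [T → X . ,] }  — shift, reduce
  I5: { [T → X , .] }  — reduce
  I6: { [P → T / .] }  — reduce
  I7: { [T → , y .] }  — reduce

No state contains more than one complete item.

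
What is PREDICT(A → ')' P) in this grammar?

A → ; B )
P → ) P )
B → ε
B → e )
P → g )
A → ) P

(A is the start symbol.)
PREDICT(A → ')' P) = (FIRST(RHS) \ {ε}) ∪ (FOLLOW(A) if ε ∈ FIRST(RHS), i.e. RHS ⇒* ε)
FIRST(')' P) = { ')' }
ε ∉ FIRST(')' P), so FOLLOW(A) is not added.
PREDICT(A → ')' P) = { ')' }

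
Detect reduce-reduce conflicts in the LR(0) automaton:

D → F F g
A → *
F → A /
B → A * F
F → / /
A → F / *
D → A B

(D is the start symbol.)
No reduce-reduce conflicts

Augment with D' → D and build the canonical LR(0) collection (I0 = CLOSURE({[D' → . D]}), then GOTO on every symbol after a dot until no new states appear). It has 20 states:
  I0: { [A → . *], [A → . F / *], [D → . A B], [D → . F F g], [D' → . D], [F → . / /], [F → . A /] }  — shift
  I1: { [A → * .] }  — reduce
  I2: { [F → / . /] }  — shift
  I3: { [A → . *], [A → . F / *], [B → . A * F], [D → A . B], [F → . / /], [F → . A /], [F → A . /] }  — shift
  I4: { [D' → D .] }  — accept
  I5: { [A → . *], [A → . F / *], [A → F . / *], [D → F . F g], [F → . / /], [F → . A /] }  — shift
  I6: { [A → F / . *], [F → / . /] }  — shift
  I7: { [F → A . /] }  — shift
  I8: { [A → F . / *], [D → F F . g] }  — shift
  I9: { [A → F / . *] }  — shift
  I10: { [D → F F g .] }  — reduce
  I11: { [A → F / * .] }  — reduce
  I12: { [F → A / .] }  — reduce
  I13: { [F → / / .] }  — reduce
  I14: { [F → / . /], [F → A / .] }  — shift, reduce
  I15: { [B → A . * F], [F → A . /] }  — shift
  I16: { [D → A B .] }  — reduce
  I17: { [A → F . / *] }  — shift
  I18: { [A → . *], [A → . F / *], [B → A * . F], [F → . / /], [F → . A /] }  — shift
  I19: { [A → F . / *], [B → A * F .] }  — shift, reduce

No state contains more than one complete item.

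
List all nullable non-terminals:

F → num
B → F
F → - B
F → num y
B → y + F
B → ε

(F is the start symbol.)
{ 'B' }

A non-terminal is nullable if it can derive ε (the empty string): either it has an ε-production, or it has a production whose right-hand side consists entirely of nullable non-terminals.

ε-productions: B → ε
So B is immediately nullable.
No further non-terminal can be added: every production for the remaining non-terminals contains a terminal or a non-nullable non-terminal.
Nullable = { 'B' }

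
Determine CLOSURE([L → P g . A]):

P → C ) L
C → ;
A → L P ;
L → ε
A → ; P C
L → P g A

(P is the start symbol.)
To compute CLOSURE, for each item [A → α.Bβ] where B is a non-terminal, add [B → .γ] for all productions B → γ; repeat for the newly added items until nothing changes.

Start with: [L → P g . A]
  [L → P g . A] has the dot before A: add [A → . L P ;], [A → . ; P C]
  [A → . L P ;] has the dot before L: add [L → .], [L → . P g A]
  [L → . P g A] has the dot before P: add [P → . C ) L]
  [P → . C ) L] has the dot before C: add [C → . ;]
No further items can be added.

CLOSURE = { [A → . ; P C], [A → . L P ;], [C → . ;], [L → . P g A], [L → .], [L → P g . A], [P → . C ) L] }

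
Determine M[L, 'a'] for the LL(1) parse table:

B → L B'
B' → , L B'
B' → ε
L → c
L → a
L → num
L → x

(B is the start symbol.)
To find M[L, 'a'], we find productions for L where 'a' is in the predict set (PREDICT(N → α) = (FIRST(α) \ {ε}) ∪ (FOLLOW(N) if α ⇒* ε)).

L → c: PREDICT = { 'c' }
L → a: PREDICT = { 'a' }
  'a' is in predict set, so this production goes in M[L, 'a']
L → num: PREDICT = { 'num' }
L → x: PREDICT = { 'x' }

M[L, 'a'] = L → a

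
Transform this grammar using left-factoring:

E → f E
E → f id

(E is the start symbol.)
E → f E'
E' → E
E' → id

Left-factoring transforms A → αβ₁ | αβ₂ into A → αA' and A' → β₁ | β₂
(α is the longest common prefix among the alternatives). Repeat until
no nonterminal has two alternatives with a common prefix.

Round 1: E has alternatives sharing prefix 'f'. Introduce E': E → f E'
  Add: E' → E
  Add: E' → id

No remaining common prefixes — done.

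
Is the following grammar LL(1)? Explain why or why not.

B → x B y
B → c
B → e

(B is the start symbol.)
Yes, the grammar is LL(1).

A grammar is LL(1) if for each non-terminal N with multiple productions, the predict sets of those productions are pairwise disjoint, where PREDICT(N → α) = (FIRST(α) \ {ε}) ∪ (FOLLOW(N) if α ⇒* ε).

For B:
  PREDICT(B → x B y) = { 'x' }
  PREDICT(B → c) = { 'c' }
  PREDICT(B → e) = { 'e' }

All predict sets are disjoint. The grammar IS LL(1).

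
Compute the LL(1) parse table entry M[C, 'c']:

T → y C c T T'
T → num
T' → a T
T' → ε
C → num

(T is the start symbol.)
Empty (error entry)

To find M[C, 'c'], we find productions for C where 'c' is in the predict set (PREDICT(N → α) = (FIRST(α) \ {ε}) ∪ (FOLLOW(N) if α ⇒* ε)).

C → num: PREDICT = { 'num' }

M[C, 'c'] is empty (no production applies)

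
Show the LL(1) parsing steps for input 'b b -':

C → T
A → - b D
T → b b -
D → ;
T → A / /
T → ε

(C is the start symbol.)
LL(1) parsing maintains a stack (initially the start symbol over $) and the input. At each step: if the stack top is a terminal, match it against the current input token; if it is a non-terminal N, replace it with the RHS of M[N, lookahead] (the unique production whose predict set contains the lookahead).

Stack is shown with the top on the left.

Stack    Input    Action
------------------------
C $      b b - $  output C → T
T $      b b - $  output T → b b -
b b - $  b b - $  match 'b'
b - $    b - $    match 'b'
- $      - $      match '-'
$        $        accept

The string is accepted.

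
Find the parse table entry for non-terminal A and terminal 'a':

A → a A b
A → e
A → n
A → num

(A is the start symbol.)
A → a A b

To find M[A, 'a'], we find productions for A where 'a' is in the predict set (PREDICT(N → α) = (FIRST(α) \ {ε}) ∪ (FOLLOW(N) if α ⇒* ε)).

A → a A b: PREDICT = { 'a' }
  'a' is in predict set, so this production goes in M[A, 'a']
A → e: PREDICT = { 'e' }
A → n: PREDICT = { 'n' }
A → num: PREDICT = { 'num' }

M[A, 'a'] = A → a A b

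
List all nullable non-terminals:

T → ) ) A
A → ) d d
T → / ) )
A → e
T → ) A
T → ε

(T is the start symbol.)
{ 'T' }

ε-productions: T → ε
So T is immediately nullable.
No further non-terminal can be added: every production for the remaining non-terminals contains a terminal or a non-nullable non-terminal.
Nullable = { 'T' }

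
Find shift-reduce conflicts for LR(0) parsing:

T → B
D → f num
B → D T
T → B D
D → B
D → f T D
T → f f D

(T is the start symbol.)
Yes — I1: [D → B .] vs [D → . f T D]; I8: [T → f f D .] vs [D → . f T D]; I11: [D → f T D .] vs [D → . f T D]; I13: [T → B D .] vs [D → . f T D]

A shift-reduce conflict occurs when an LR(0) state has both:
  - a complete (reduce) item [A → α .] (dot at the end), and
  - a shift item [B → β . c γ] (dot before a terminal).

Augment with T' → T and build the canonical LR(0) collection (I0 = CLOSURE({[T' → . T]}), then GOTO on every symbol after a dot until no new states appear). It has 14 states:
  I0: { [B → . D T], [D → . B], [D → . f T D], [D → . f num], [T → . B D], [T → . B], [T → . f f D], [T' → . T] }  — shift
  I1: { [B → . D T], [D → . B], [D → . f T D], [D → . f num], [D → B .], [T → B . D], [T → B .] }  — shift, 2 reduces
  I2: { [B → . D T], [B → D . T], [D → . B], [D → . f T D], [D → . f num], [T → . B D], [T → . B], [T → . f f D] }  — shift
  I3: { [T' → T .] }  — accept
  I4: { [B → . D T], [D → . B], [D → . f T D], [D → . f num], [D → f . T D], [D → f . num], [T → . B D], [T → . B], [T → . f f D], [T → f . f D] }  — shift
  I5: { [B → . D T], [D → . B], [D → . f T D], [D → . f num], [D → f T . D] }  — shift
  I6: { [B → . D T], [D → . B], [D → . f T D], [D → . f num], [D → f . T D], [D → f . num], [T → . B D], [T → . B], [T → . f f D], [T → f . f D], [T → f f . D] }  — shift
  I7: { [D → f num .] }  — reduce
  I8: { [B → . D T], [B → D . T], [D → . B], [D → . f T D], [D → . f num], [T → . B D], [T → . B], [T → . f f D], [T → f f D .] }  — shift, reduce
  I9: { [B → D T .] }  — reduce
  I10: { [D → B .] }  — reduce
  I11: { [B → . D T], [B → D . T], [D → . B], [D → . f T D], [D → . f num], [D → f T D .], [T → . B D], [T → . B], [T → . f f D] }  — shift, reduce
  I12: { [B → . D T], [D → . B], [D → . f T D], [D → . f num], [D → f . T D], [D → f . num], [T → . B D], [T → . B], [T → . f f D] }  — shift
  I13: { [B → . D T], [B → D . T], [D → . B], [D → . f T D], [D → . f num], [T → . B D], [T → . B], [T → . f f D], [T → B D .] }  — shift, reduce

I1 contains reduce items [D → B .], [T → B .] and shift items [D → . f T D], [D → . f num] — shift-reduce conflict.
I8 contains reduce item [T → f f D .] and shift items [D → . f T D], [D → . f num], [T → . f f D] — shift-reduce conflict.
I11 contains reduce item [D → f T D .] and shift items [D → . f T D], [D → . f num], [T → . f f D] — shift-reduce conflict.
I13 contains reduce item [T → B D .] and shift items [D → . f T D], [D → . f num], [T → . f f D] — shift-reduce conflict.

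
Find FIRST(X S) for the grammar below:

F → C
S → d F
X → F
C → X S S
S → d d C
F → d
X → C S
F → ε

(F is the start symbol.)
FIRST sets of the non-terminals involved (from the grammar, by fixed-point iteration):
  FIRST(X) = { 'd', ε }
  FIRST(S) = { 'd' }

To compute FIRST(X S), process the symbols left to right:
Symbol X is a non-terminal. Add FIRST(X) \ {ε} = { 'd' }
X is nullable (ε ∈ FIRST(X)), continue to the next symbol.
Symbol S is a non-terminal. Add FIRST(S) \ {ε} = { 'd' }
S is not nullable (ε ∉ FIRST(S)), so stop here.
FIRST(X S) = { 'd' }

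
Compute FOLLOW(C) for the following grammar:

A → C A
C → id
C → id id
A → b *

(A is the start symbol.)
{ 'b', 'id' }

To compute FOLLOW(C), find every occurrence of C on a right-hand side N → α C β: add FIRST(β) \ {ε}, and if β is empty or nullable also add FOLLOW(N). Iterate to a fixed point.

In A → C A: C is followed by A, add FIRST(A) \ {ε} = { 'b', 'id' }

Taking the union: FOLLOW(C) = { 'b', 'id' }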